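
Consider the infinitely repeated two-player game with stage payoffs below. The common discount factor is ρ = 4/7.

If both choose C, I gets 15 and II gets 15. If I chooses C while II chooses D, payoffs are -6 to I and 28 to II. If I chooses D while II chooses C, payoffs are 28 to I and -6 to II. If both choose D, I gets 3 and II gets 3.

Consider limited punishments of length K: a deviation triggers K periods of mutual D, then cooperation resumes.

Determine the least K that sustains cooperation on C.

Need Σ_{k=1}^{K} ρ^k ≥ (28−15)/(15−3) = 1.0833 at ρ = 4/7.
At K = 2 the sum is 0.8980 < 1.0833; at K = 3 it is 1.0845 ≥ 1.0833.
So the minimum punishment length is K = 3.

3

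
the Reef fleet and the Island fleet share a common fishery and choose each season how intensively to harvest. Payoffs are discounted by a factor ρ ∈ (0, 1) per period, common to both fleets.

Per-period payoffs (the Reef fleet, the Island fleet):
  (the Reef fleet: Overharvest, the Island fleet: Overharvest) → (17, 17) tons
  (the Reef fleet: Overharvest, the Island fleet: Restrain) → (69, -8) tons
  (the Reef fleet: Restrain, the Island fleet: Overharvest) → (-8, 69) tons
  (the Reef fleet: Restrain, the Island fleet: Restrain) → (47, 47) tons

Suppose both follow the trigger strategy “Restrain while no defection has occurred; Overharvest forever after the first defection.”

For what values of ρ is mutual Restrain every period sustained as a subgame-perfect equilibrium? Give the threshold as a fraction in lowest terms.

11/26

One-period gain from deviating is 69 − 47 = 22. The loss is 47 − 17 = 30 in every subsequent period, with present value 30·ρ/(1−ρ).
Deviation is unprofitable when 30·ρ/(1−ρ) ≥ 22, i.e. ρ/(1−ρ) ≥ 11/15.
Equivalently ρ ≥ 22/(22+30) = 11/26.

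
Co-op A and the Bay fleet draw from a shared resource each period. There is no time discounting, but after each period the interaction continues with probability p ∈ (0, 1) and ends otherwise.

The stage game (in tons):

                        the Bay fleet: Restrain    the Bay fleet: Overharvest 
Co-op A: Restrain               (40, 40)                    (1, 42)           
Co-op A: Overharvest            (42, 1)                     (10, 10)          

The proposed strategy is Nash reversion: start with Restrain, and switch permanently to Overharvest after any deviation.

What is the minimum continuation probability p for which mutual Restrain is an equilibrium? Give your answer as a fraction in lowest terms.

Expected cooperation value is 40 + p·40 + p²·40 + … = 40/(1−p); deviation gives 42 + p·10/(1−p).
40 ≥ 42(1−p) + 10p ⇒ 32p ≥ 2 ⇒ p ≥ 2/32 = 1/16.

1/16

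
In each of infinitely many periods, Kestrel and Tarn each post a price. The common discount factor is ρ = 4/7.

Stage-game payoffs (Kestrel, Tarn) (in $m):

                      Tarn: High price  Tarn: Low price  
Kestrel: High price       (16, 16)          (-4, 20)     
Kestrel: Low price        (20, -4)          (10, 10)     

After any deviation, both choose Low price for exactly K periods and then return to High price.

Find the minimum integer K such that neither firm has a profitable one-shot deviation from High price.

2

No profitable deviation requires (16−10)(ρ+…+ρ^K) ≥ 20−16, i.e. ρ+…+ρ^K ≥ 2/3 ≈ 0.6667.
With ρ = 4/7, the partial sums are K=1: 0.5714, K=2: 0.8980.
K = 2 is the first length at which the sum reaches 0.6667.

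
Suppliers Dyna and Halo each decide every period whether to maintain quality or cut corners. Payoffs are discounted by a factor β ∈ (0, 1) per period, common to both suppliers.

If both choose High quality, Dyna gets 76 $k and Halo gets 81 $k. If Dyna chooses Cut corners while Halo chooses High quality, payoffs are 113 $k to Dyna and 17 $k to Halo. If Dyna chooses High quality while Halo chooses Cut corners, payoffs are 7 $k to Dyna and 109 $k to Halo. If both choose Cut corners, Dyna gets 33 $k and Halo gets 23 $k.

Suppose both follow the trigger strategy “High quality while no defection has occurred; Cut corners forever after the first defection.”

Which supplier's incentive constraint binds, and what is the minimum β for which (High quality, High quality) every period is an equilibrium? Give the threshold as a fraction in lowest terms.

For Dyna: deviation gain 113−76 = 37, per-period punishment loss 76−33 = 43. IC gives β ≥ 37/80.
For Halo: gain 28, loss 58 per period, so β ≥ 28/86 = 14/43.
The tighter constraint is Dyna's, so cooperation needs β ≥ 37/80.

Dyna; β ≥ 37/80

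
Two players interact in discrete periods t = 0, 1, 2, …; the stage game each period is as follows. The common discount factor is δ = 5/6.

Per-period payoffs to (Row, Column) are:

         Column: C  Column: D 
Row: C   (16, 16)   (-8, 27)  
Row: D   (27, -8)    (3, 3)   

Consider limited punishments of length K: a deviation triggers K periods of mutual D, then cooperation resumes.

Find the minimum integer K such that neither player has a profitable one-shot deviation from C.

2

IC: δ(1−δ^K)/(1−δ) ≥ (27−16)/(16−3) = 11/13.
With δ = 5/6: need 1 − δ^K ≥ 11/13·(1−5/6)/(5/6), i.e. δ^K ≤ 0.8308.
Since (5/6)^1 = 0.8333 and (5/6)^2 = 0.6944, the smallest such K is 2.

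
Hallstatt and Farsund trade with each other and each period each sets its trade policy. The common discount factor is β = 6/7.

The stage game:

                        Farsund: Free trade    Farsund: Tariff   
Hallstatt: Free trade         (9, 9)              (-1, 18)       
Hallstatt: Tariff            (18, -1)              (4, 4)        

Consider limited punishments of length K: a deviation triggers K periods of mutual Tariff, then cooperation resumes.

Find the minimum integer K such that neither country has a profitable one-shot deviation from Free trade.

3

IC: β(1−β^K)/(1−β) ≥ (18−9)/(9−4) = 9/5.
With β = 6/7: need 1 − β^K ≥ 9/5·(1−6/7)/(6/7), i.e. β^K ≤ 0.7000.
Since (6/7)^2 = 0.7347 and (6/7)^3 = 0.6297, the smallest such K is 3.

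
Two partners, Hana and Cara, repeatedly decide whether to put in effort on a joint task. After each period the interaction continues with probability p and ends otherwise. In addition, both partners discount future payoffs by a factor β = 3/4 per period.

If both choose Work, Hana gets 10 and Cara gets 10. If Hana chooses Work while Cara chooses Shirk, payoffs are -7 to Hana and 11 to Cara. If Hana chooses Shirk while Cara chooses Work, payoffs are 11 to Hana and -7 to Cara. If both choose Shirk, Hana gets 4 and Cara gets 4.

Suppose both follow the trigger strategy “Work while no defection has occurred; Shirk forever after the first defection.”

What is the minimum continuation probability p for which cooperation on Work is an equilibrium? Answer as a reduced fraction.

Expected continuation weight on next period's payoff is β·p = 3/4·p, which plays the role of the discount factor.
Cooperation requires 3/4·p ≥ (11−10)/(11−4) = 1/7, hence p ≥ 4/21.

4/21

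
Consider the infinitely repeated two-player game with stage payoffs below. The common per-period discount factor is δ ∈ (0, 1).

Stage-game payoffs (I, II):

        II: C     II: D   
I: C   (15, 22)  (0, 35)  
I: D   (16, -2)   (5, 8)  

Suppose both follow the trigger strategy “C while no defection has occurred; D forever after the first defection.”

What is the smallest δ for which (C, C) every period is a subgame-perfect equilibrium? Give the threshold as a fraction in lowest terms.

I: cooperation gives 15 each period; deviation gives 16 once then 5 forever.
  15/(1−δ) ≥ 16 + 5δ/(1−δ) ⇒ δ ≥ 1/11.
II: cooperation gives 22 each period; deviation gives 35 once then 8 forever.
  δ ≥ 13/27.
Both must hold, so the binding constraint is II's: δ ≥ 13/27.

13/27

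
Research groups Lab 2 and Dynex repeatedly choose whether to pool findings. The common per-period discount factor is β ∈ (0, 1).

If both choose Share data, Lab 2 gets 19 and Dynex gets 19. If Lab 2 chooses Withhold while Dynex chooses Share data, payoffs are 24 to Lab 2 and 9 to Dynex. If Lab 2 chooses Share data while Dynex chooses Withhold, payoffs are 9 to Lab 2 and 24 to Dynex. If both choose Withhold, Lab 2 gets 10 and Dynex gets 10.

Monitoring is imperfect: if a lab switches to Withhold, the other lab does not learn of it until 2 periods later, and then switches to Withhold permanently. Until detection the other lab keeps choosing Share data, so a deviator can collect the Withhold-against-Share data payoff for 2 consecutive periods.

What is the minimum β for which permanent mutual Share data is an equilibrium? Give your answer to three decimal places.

Deviating for the 2 undetected periods gains 24−19 = 5 per period over cooperation, then loses 19−10 = 9 per period forever once punishment starts.
Gain: 5(1 + β + … + β^1); loss: 9·β^2/(1−β).
No profitable deviation ⇔ 5(1−β^2) ≤ 9·β^2, i.e. β^2 ≥ 5/(5+9) = 5/14.
Hence β ≥ (5/14)^(1/2) ≈ 0.598.

0.598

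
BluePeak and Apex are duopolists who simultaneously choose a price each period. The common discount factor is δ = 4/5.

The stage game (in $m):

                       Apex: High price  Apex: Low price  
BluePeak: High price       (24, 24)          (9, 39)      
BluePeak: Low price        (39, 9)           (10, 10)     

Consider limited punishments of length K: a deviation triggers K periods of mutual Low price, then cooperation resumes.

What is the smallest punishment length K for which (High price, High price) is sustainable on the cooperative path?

IC: δ(1−δ^K)/(1−δ) ≥ (39−24)/(24−10) = 15/14.
With δ = 4/5: need 1 − δ^K ≥ 15/14·(1−4/5)/(4/5), i.e. δ^K ≤ 0.7321.
Since (4/5)^1 = 0.8000 and (4/5)^2 = 0.6400, the smallest such K is 2.

2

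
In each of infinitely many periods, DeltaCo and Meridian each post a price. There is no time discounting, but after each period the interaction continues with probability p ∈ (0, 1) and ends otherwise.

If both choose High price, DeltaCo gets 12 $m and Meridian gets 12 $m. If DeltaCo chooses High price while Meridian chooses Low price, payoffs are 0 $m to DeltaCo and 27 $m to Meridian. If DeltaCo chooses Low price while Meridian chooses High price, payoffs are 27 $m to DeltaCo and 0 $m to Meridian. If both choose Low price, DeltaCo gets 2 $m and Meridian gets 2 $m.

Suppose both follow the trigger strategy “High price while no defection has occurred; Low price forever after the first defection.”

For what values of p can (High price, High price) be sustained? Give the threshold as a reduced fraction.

With no time discounting, the continuation probability p plays the role of the discount factor.
Grim-trigger IC: 12/(1−p) ≥ 27 + 2p/(1−p) ⇒ p ≥ (27−12)/(27−2) = 3/5.

3/5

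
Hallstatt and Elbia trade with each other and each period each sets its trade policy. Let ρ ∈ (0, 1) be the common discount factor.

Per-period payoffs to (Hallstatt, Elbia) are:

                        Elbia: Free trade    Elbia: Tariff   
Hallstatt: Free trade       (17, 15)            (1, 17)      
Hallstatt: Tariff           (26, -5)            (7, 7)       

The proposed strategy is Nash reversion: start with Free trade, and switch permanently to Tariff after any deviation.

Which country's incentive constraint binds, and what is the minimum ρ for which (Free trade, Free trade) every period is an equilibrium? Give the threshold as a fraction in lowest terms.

Hallstatt's threshold: (26−17)/(26−7) = 9/19.
Elbia's threshold: (17−15)/(17−7) = 1/5.
9/19 > 1/5, so Hallstatt binds and ρ* = 9/19.

Hallstatt; ρ ≥ 9/19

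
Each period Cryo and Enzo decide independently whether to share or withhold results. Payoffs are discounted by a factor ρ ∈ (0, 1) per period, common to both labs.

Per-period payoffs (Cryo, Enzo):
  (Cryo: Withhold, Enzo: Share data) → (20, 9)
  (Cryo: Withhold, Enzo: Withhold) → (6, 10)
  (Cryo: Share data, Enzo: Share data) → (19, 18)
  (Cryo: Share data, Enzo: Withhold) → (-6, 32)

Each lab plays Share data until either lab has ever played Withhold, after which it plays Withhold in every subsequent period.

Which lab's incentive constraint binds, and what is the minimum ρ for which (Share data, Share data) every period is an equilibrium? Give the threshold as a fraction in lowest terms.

Enzo; ρ ≥ 7/11

For Cryo: deviation gain 20−19 = 1, per-period punishment loss 19−6 = 13. IC gives ρ ≥ 1/14.
For Enzo: gain 14, loss 8 per period, so ρ ≥ 14/22 = 7/11.
The tighter constraint is Enzo's, so cooperation needs ρ ≥ 7/11.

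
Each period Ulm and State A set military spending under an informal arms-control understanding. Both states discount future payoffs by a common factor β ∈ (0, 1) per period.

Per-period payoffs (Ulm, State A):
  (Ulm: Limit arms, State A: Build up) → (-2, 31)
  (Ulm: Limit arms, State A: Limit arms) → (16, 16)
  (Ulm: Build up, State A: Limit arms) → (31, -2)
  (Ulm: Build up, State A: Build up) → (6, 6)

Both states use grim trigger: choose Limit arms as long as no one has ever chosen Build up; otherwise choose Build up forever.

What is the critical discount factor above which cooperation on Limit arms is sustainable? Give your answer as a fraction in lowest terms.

16/(1−β) ≥ 31 + 6β/(1−β)
16 ≥ 31 − 25β
β ≥ 15/25 = 3/5.

3/5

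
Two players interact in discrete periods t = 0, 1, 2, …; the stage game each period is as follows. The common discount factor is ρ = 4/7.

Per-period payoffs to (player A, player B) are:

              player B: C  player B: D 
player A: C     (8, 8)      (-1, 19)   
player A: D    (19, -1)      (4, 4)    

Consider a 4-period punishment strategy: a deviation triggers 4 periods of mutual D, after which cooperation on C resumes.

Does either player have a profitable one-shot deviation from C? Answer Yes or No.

Yes

Comparing payoff streams over the 5 periods until play realigns: cooperate → 8(1+ρ+…+ρ^4); deviate → 19 + 4(ρ+…+ρ^4).
Cooperation is sustained iff (8−4)(ρ+…+ρ^4) ≥ 19−8.
ρ+…+ρ^4 = 4/7·(1−(4/7)^4)/(1−4/7) = 1.1912, and (19−8)/(8−4) = 2.7500.
1.1912 < 2.7500, so cooperation is not sustainable.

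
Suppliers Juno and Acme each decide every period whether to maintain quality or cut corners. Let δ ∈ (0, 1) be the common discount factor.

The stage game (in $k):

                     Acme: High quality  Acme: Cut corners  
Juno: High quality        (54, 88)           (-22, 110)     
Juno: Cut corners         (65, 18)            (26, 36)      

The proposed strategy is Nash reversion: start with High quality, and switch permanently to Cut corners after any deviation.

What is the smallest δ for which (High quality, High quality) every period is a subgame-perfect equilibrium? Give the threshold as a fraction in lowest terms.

Juno: cooperation gives 54 each period; deviation gives 65 once then 26 forever.
  54/(1−δ) ≥ 65 + 26δ/(1−δ) ⇒ δ ≥ 11/39.
Acme: cooperation gives 88 each period; deviation gives 110 once then 36 forever.
  δ ≥ 22/74 = 11/37.
Both must hold, so the binding constraint is Acme's: δ ≥ 11/37.

11/37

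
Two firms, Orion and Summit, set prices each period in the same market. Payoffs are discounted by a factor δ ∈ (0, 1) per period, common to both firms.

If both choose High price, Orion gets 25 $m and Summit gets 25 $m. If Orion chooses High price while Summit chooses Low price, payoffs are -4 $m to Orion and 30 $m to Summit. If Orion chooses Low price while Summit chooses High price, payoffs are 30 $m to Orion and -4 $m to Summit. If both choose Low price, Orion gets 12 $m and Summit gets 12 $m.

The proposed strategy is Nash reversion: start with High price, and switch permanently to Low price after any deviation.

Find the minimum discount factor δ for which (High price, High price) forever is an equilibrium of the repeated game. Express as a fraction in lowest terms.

5/18

One-period gain from deviating is 30 − 25 = 5. The loss is 25 − 12 = 13 in every subsequent period, with present value 13·δ/(1−δ).
Deviation is unprofitable when 13·δ/(1−δ) ≥ 5, i.e. δ/(1−δ) ≥ 5/13.
Equivalently δ ≥ 5/(5+13) = 5/18.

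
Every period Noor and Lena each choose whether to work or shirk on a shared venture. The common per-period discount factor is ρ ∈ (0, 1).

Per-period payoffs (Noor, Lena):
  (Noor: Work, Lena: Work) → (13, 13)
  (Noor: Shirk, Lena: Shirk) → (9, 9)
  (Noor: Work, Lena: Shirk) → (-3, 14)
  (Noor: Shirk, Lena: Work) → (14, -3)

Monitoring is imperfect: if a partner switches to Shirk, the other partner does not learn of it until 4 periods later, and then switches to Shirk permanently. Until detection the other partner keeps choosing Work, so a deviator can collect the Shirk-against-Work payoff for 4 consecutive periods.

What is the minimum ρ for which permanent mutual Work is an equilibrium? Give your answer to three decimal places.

A deviator earns 14 for 4 periods, then 9 forever; cooperating earns 13 forever. Multiplying the IC by (1−ρ):
13 ≥ 14(1−ρ^4) + 9ρ^4, so 5·ρ^4 ≥ 1 and ρ^4 ≥ 1/5.
ρ ≥ (1/5)^(1/4) ≈ 0.669.

0.669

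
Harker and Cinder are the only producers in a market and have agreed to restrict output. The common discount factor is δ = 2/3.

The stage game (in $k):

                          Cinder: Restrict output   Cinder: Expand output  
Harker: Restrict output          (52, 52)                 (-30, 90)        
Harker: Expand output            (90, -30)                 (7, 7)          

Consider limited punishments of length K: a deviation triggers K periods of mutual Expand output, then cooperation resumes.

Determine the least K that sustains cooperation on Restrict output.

2

IC: δ(1−δ^K)/(1−δ) ≥ (90−52)/(52−7) = 38/45.
With δ = 2/3: need 1 − δ^K ≥ 38/45·(1−2/3)/(2/3), i.e. δ^K ≤ 0.5778.
Since (2/3)^1 = 0.6667 and (2/3)^2 = 0.4444, the smallest such K is 2.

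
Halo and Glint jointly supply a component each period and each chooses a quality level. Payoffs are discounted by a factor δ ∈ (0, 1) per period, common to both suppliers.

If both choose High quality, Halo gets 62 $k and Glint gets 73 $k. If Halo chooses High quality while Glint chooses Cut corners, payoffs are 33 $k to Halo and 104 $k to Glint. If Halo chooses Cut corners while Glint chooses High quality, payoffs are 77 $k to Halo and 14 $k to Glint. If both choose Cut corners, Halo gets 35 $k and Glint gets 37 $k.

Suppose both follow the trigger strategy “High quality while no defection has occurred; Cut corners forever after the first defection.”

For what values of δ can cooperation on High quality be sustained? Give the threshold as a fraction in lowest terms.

31/67

Halo's threshold: (77−62)/(77−35) = 5/14.
Glint's threshold: (104−73)/(104−37) = 31/67.
5/14 < 31/67, so Glint binds and δ* = 31/67.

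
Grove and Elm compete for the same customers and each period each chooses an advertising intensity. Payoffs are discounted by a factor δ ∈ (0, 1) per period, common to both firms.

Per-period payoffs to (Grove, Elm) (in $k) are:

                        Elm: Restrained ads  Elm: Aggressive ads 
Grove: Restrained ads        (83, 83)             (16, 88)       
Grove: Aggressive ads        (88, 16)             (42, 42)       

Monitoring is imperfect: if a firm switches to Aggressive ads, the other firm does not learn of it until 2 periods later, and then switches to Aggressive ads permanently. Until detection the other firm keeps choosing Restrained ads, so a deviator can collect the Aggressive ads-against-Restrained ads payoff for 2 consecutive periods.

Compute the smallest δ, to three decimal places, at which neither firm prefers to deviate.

The best deviation is to choose Aggressive ads for all 2 undetected periods, earning 88 each, then 42 forever once detected.
Deviation value: 88(1−δ^2)/(1−δ) + 42δ^2/(1−δ); cooperation value: 83/(1−δ).
IC: 83 ≥ 88(1−δ^2) + 42δ^2 = 88 − 46δ^2.
So δ^2 ≥ 5/46, giving δ ≥ (5/46)^(1/2) ≈ 0.330.

0.330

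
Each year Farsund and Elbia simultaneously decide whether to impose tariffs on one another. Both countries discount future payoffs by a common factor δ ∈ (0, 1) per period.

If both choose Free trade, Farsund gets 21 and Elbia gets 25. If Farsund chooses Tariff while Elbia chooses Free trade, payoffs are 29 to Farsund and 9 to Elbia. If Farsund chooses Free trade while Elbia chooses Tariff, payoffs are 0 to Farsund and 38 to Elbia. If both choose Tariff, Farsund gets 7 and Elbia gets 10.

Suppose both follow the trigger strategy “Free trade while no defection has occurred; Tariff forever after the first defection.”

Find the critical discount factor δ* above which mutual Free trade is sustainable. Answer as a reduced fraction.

13/28

Farsund's threshold: (29−21)/(29−7) = 4/11.
Elbia's threshold: (38−25)/(38−10) = 13/28.
4/11 < 13/28, so Elbia binds and δ* = 13/28.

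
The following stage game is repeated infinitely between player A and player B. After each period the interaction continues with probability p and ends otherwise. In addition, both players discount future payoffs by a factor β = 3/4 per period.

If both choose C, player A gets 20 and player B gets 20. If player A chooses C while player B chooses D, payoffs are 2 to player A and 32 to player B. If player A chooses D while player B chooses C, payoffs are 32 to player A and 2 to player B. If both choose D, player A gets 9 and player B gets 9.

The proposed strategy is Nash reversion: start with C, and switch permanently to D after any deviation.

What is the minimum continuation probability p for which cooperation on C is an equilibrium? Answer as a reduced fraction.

16/23

Expected continuation weight on next period's payoff is β·p = 3/4·p, which plays the role of the discount factor.
Cooperation requires 3/4·p ≥ (32−20)/(32−9) = 12/23, hence p ≥ 16/23.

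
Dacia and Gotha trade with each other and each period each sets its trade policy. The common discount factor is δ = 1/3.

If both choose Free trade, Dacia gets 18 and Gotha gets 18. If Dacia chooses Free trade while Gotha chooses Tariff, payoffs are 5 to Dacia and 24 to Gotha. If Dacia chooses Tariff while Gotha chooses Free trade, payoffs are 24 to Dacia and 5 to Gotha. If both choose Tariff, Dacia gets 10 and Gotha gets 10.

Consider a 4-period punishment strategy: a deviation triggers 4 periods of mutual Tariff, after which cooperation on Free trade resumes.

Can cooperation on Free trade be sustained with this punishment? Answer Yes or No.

No

A one-shot deviation gives 24 now, then 10 for 4 periods, then back to 18.
Gain from deviating: (24−18) today; loss: (18−10) in each of the next 4 periods.
No-deviation condition: (18−10)(δ+…+δ^4) ≥ 24−18, i.e. δ+…+δ^4 ≥ 3/4.
At δ = 1/3: δ+…+δ^4 = 0.4938 < 0.7500.
So cooperation is not sustainable.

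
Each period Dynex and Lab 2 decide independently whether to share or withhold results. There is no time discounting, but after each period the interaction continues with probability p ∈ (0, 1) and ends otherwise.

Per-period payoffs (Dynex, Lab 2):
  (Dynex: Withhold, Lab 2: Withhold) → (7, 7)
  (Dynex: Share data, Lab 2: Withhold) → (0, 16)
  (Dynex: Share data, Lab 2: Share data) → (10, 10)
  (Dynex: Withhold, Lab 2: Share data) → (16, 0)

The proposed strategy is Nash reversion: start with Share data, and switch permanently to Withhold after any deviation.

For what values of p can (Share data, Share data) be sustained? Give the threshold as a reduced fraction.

2/3

Expected cooperation value is 10 + p·10 + p²·10 + … = 10/(1−p); deviation gives 16 + p·7/(1−p).
10 ≥ 16(1−p) + 7p ⇒ 9p ≥ 6 ⇒ p ≥ 6/9 = 2/3.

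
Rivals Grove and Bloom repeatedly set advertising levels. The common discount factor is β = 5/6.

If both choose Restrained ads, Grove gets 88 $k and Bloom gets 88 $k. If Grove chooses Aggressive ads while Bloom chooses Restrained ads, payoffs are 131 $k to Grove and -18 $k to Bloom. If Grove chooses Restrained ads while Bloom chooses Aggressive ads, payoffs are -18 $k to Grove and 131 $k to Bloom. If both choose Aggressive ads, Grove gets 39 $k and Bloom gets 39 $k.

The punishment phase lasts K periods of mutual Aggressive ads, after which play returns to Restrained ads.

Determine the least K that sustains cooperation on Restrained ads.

2

No profitable deviation requires (88−39)(β+…+β^K) ≥ 131−88, i.e. β+…+β^K ≥ 43/49 ≈ 0.8776.
With β = 5/6, the partial sums are K=1: 0.8333, K=2: 1.5278.
K = 2 is the first length at which the sum reaches 0.8776.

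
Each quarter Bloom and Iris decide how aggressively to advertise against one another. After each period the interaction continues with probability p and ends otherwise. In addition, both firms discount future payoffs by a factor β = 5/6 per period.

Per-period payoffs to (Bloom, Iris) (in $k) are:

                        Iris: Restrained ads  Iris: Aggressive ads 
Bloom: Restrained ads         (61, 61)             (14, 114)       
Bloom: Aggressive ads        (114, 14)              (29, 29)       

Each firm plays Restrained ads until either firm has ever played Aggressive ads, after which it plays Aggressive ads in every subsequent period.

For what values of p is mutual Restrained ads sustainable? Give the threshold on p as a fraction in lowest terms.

318/425

With continuation probability p and discount β, the effective per-period discount factor is βp.
Grim-trigger IC: βp ≥ (114−61)/(114−29) = 53/85.
So p ≥ (53/85)/(5/6) = 318/425.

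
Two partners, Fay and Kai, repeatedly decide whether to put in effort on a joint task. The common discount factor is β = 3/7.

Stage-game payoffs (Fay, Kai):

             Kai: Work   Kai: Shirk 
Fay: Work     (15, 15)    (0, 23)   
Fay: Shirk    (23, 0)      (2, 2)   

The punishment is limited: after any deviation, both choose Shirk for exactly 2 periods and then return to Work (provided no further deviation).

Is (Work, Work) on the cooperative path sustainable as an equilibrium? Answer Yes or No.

A one-shot deviation gives 23 now, then 2 for 2 periods, then back to 15.
Gain from deviating: (23−15) today; loss: (15−2) in each of the next 2 periods.
No-deviation condition: (15−2)(β+…+β^2) ≥ 23−15, i.e. β+…+β^2 ≥ 8/13.
At β = 3/7: β+…+β^2 = 0.6122 < 0.6154.
So cooperation is not sustainable.

No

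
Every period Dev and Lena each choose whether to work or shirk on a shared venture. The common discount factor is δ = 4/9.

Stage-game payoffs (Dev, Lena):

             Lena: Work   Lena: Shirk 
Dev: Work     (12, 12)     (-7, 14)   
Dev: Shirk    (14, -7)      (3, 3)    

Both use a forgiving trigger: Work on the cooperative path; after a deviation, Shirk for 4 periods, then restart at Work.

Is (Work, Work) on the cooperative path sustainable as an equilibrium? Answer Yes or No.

Yes

A one-shot deviation gives 14 now, then 3 for 4 periods, then back to 12.
Gain from deviating: (14−12) today; loss: (12−3) in each of the next 4 periods.
No-deviation condition: (12−3)(δ+…+δ^4) ≥ 14−12, i.e. δ+…+δ^4 ≥ 2/9.
At δ = 4/9: δ+…+δ^4 = 0.7688 ≥ 0.2222.
So cooperation is sustainable.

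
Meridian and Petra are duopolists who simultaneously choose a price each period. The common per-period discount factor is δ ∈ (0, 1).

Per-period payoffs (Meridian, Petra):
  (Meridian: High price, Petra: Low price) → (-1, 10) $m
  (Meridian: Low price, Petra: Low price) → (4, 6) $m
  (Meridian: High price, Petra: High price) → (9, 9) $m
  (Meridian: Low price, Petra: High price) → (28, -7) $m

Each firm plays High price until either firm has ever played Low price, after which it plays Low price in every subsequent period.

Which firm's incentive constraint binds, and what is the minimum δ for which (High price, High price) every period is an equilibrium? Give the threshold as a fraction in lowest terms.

For Meridian: deviation gain 28−9 = 19, per-period punishment loss 9−4 = 5. IC gives δ ≥ 19/24.
For Petra: gain 1, loss 3 per period, so δ ≥ 1/4.
The tighter constraint is Meridian's, so cooperation needs δ ≥ 19/24.

Meridian; δ ≥ 19/24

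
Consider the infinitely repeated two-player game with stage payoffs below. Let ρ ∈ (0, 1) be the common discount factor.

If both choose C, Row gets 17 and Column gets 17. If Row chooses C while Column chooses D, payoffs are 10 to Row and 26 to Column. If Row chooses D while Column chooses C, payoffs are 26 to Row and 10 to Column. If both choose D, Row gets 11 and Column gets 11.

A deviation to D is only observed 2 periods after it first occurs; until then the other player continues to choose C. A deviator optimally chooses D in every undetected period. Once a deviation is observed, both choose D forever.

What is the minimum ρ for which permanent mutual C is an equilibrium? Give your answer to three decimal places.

0.775

Deviating for the 2 undetected periods gains 26−17 = 9 per period over cooperation, then loses 17−11 = 6 per period forever once punishment starts.
Gain: 9(1 + ρ + … + ρ^1); loss: 6·ρ^2/(1−ρ).
No profitable deviation ⇔ 9(1−ρ^2) ≤ 6·ρ^2, i.e. ρ^2 ≥ 9/(9+6) = 3/5.
Hence ρ ≥ (3/5)^(1/2) ≈ 0.775.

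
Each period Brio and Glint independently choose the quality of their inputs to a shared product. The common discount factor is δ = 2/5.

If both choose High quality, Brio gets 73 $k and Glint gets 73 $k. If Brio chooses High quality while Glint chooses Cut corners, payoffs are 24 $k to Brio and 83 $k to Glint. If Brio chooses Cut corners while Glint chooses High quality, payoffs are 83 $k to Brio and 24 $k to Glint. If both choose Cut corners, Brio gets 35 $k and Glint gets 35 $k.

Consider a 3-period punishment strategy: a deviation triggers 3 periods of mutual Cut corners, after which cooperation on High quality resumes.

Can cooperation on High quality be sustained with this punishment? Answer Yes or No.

IC: δ+…+δ^3 ≥ (83−73)/(73−35) = 5/19.
At δ = 2/5: partial sum = 0.6240 ≥ 0.2632. Cooperation sustainable.

Yes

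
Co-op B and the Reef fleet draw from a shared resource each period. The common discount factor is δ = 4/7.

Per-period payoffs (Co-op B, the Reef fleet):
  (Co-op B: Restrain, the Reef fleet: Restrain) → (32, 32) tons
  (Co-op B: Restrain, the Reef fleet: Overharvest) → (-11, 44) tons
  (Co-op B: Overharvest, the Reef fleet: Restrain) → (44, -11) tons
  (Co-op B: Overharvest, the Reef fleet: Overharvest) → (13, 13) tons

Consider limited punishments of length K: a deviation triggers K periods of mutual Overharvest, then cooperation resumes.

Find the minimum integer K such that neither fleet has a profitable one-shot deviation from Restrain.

IC: δ(1−δ^K)/(1−δ) ≥ (44−32)/(32−13) = 12/19.
With δ = 4/7: need 1 − δ^K ≥ 12/19·(1−4/7)/(4/7), i.e. δ^K ≤ 0.5263.
Since (4/7)^1 = 0.5714 and (4/7)^2 = 0.3265, the smallest such K is 2.

2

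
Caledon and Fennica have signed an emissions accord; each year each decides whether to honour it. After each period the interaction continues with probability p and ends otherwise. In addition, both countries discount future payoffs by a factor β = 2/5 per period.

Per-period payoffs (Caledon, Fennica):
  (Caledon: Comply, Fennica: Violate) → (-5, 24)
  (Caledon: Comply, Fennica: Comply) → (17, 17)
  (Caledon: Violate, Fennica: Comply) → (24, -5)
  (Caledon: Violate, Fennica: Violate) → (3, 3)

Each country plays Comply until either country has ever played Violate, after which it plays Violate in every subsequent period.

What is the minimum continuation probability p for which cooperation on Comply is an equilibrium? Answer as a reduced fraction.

Expected continuation weight on next period's payoff is β·p = 2/5·p, which plays the role of the discount factor.
Cooperation requires 2/5·p ≥ (24−17)/(24−3) = 1/3, hence p ≥ 5/6.

5/6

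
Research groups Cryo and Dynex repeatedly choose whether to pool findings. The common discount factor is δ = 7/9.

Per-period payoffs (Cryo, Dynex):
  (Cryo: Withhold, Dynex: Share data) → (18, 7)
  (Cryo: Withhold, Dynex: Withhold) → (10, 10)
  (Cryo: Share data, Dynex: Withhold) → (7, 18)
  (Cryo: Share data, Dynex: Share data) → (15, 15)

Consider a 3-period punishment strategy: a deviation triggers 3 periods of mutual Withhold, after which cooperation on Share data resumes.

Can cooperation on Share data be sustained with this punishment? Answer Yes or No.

IC: δ+…+δ^3 ≥ (18−15)/(15−10) = 3/5.
At δ = 7/9: partial sum = 1.8532 ≥ 0.6000. Cooperation sustainable.

Yes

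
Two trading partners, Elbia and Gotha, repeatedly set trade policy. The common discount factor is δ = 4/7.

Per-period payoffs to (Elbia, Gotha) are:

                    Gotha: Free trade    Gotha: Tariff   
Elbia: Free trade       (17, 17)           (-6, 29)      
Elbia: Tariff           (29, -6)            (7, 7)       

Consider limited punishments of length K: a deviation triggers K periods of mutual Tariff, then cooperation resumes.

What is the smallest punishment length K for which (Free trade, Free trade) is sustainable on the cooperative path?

5

No profitable deviation requires (17−7)(δ+…+δ^K) ≥ 29−17, i.e. δ+…+δ^K ≥ 6/5 ≈ 1.2000.
With δ = 4/7, the partial sums are K=1: 0.5714, K=2: 0.8980, K=3: 1.0845, K=4: 1.1912, K=5: 1.2521.
K = 5 is the first length at which the sum reaches 1.2000.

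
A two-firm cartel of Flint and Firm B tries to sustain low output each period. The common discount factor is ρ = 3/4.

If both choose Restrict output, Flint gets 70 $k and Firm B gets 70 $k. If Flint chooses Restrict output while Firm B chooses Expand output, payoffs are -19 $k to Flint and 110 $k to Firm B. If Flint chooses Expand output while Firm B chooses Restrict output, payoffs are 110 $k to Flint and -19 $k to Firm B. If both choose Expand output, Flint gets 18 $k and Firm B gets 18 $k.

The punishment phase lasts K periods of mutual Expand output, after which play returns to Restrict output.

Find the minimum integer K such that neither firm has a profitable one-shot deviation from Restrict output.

Need Σ_{k=1}^{K} ρ^k ≥ (110−70)/(70−18) = 0.7692 at ρ = 3/4.
At K = 1 the sum is 0.7500 < 0.7692; at K = 2 it is 1.3125 ≥ 0.7692.
So the minimum punishment length is K = 2.

2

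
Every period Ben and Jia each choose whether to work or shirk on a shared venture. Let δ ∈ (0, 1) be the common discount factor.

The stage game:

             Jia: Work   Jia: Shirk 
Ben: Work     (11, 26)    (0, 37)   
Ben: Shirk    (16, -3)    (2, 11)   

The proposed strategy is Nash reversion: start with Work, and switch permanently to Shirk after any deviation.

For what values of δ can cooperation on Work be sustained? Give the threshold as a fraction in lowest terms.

11/26

Ben's threshold: (16−11)/(16−2) = 5/14.
Jia's threshold: (37−26)/(37−11) = 11/26.
5/14 < 11/26, so Jia binds and δ* = 11/26.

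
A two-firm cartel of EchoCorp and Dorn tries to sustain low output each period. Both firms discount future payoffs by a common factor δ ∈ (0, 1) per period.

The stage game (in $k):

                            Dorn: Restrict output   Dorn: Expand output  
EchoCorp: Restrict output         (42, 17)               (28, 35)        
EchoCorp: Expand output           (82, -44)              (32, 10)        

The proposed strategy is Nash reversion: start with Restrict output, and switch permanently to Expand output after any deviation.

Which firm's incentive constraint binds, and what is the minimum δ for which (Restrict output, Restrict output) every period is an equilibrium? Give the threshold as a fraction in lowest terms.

EchoCorp; δ ≥ 4/5

EchoCorp's threshold: (82−42)/(82−32) = 4/5.
Dorn's threshold: (35−17)/(35−10) = 18/25.
4/5 > 18/25, so EchoCorp binds and δ* = 4/5.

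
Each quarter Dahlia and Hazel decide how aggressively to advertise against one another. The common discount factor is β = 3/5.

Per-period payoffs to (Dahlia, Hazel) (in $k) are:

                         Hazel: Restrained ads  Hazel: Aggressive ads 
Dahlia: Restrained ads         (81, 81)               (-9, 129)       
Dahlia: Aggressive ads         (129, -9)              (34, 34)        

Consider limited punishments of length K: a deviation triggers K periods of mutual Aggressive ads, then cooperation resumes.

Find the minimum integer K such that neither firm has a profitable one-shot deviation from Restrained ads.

3

Need Σ_{k=1}^{K} β^k ≥ (129−81)/(81−34) = 1.0213 at β = 3/5.
At K = 2 the sum is 0.9600 < 1.0213; at K = 3 it is 1.1760 ≥ 1.0213.
So the minimum punishment length is K = 3.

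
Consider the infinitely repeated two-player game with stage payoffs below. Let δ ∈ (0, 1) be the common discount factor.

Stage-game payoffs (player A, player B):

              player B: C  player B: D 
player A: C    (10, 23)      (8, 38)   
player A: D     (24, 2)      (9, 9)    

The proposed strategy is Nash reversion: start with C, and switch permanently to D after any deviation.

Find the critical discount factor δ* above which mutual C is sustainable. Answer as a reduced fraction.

14/15

For player A: deviation gain 24−10 = 14, per-period punishment loss 10−9 = 1. IC gives δ ≥ 14/15.
For player B: gain 15, loss 14 per period, so δ ≥ 15/29.
The tighter constraint is player A's, so cooperation needs δ ≥ 14/15.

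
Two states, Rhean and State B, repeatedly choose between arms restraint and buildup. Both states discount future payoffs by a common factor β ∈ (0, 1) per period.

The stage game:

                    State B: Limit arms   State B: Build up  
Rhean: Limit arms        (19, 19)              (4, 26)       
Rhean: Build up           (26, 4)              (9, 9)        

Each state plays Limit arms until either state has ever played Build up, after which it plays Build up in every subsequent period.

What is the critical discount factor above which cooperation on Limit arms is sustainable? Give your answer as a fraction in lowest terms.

Cooperation forever yields 19 each period: 19/(1−β).
Deviating yields 26 once, then 9 forever: 26 + 9β/(1−β).
No profitable deviation requires 19/(1−β) ≥ 26 + 9β/(1−β).
Multiplying by (1−β): 19 ≥ 26(1−β) + 9β = 26 − 17β.
So 17β ≥ 7, i.e. β ≥ 7/17.

7/17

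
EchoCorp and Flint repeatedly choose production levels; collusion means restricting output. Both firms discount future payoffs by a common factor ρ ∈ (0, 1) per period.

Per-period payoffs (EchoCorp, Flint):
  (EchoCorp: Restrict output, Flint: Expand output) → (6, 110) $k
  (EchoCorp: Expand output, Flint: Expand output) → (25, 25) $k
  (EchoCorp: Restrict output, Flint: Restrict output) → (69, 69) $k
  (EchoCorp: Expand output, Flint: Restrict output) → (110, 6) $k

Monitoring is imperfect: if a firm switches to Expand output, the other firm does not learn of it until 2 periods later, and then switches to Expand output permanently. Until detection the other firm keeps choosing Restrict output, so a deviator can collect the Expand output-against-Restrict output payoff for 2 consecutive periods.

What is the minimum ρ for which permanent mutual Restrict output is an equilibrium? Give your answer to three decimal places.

0.695

A deviator earns 110 for 2 periods, then 25 forever; cooperating earns 69 forever. Multiplying the IC by (1−ρ):
69 ≥ 110(1−ρ^2) + 25ρ^2, so 85·ρ^2 ≥ 41 and ρ^2 ≥ 41/85.
ρ ≥ (41/85)^(1/2) ≈ 0.695.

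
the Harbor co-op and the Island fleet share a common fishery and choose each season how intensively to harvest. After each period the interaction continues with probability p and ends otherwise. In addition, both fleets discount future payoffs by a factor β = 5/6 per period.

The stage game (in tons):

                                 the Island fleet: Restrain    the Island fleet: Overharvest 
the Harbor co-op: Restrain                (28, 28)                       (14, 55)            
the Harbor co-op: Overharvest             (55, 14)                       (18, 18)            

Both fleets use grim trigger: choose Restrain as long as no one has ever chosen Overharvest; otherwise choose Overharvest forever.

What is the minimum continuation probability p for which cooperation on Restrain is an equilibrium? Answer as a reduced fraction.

162/185

Expected continuation weight on next period's payoff is β·p = 5/6·p, which plays the role of the discount factor.
Cooperation requires 5/6·p ≥ (55−28)/(55−18) = 27/37, hence p ≥ 162/185.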